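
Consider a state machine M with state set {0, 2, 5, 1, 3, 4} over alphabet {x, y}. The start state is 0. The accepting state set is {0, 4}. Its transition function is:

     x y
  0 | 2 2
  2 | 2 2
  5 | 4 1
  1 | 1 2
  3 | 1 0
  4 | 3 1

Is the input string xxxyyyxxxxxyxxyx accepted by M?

start at 0
read 'x': 0 → 2
read 'x': 2 → 2
read 'x': 2 → 2
read 'y': 2 → 2
read 'y': 2 → 2
read 'y': 2 → 2
read 'x': 2 → 2
read 'x': 2 → 2
read 'x': 2 → 2
read 'x': 2 → 2
read 'x': 2 → 2
read 'y': 2 → 2
read 'x': 2 → 2
read 'x': 2 → 2
read 'y': 2 → 2
read 'x': 2 → 2
End state 2 is not accepting.

No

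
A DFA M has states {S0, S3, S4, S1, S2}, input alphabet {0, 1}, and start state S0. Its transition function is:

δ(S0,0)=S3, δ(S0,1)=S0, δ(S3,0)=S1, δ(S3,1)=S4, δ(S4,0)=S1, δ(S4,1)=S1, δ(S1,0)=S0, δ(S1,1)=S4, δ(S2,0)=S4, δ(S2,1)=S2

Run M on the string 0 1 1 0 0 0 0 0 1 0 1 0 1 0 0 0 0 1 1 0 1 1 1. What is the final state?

start at S0
read '0': S0 → S3
read '1': S3 → S4
read '1': S4 → S1
read '0': S1 → S0
read '0': S0 → S3
read '0': S3 → S1
read '0': S1 → S0
read '0': S0 → S3
read '1': S3 → S4
read '0': S4 → S1
read '1': S1 → S4
read '0': S4 → S1
read '1': S1 → S4
read '0': S4 → S1
read '0': S1 → S0
read '0': S0 → S3
read '0': S3 → S1
read '1': S1 → S4
read '1': S4 → S1
read '0': S1 → S0
read '1': S0 → S0
read '1': S0 → S0
read '1': S0 → S0

S0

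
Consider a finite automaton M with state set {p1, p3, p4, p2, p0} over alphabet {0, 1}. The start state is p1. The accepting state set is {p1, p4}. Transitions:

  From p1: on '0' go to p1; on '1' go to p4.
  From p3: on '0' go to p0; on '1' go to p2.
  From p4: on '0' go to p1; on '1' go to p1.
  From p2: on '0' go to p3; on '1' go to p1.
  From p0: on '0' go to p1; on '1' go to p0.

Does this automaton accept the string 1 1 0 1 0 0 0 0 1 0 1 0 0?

start at p1
read '1': p1 → p4
read '1': p4 → p1
read '0': p1 → p1
read '1': p1 → p4
read '0': p4 → p1
read '0': p1 → p1
read '0': p1 → p1
read '0': p1 → p1
read '1': p1 → p4
read '0': p4 → p1
read '1': p1 → p4
read '0': p4 → p1
read '0': p1 → p1
End state p1 is accepting.

Yes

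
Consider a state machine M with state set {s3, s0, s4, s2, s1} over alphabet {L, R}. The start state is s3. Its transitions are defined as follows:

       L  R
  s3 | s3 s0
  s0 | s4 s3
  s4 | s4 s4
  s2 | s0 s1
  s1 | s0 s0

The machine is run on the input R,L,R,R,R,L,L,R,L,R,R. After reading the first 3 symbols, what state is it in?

s4

Trace: s3 -R-> s0 -L-> s4 -R-> s4
After 3 symbols: s4.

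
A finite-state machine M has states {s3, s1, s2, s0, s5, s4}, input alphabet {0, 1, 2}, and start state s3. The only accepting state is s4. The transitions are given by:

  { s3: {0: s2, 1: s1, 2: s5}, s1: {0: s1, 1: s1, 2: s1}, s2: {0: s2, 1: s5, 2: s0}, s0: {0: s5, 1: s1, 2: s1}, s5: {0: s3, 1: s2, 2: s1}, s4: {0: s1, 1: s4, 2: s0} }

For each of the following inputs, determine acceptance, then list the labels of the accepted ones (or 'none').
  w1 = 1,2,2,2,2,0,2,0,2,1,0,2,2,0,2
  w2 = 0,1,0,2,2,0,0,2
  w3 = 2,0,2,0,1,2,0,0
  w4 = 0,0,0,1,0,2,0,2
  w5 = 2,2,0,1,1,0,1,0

none

w1: Trace: s3 -1-> s1 -2-> s1 -2-> s1 -2-> s1 -2-> s1 -0-> s1 -2-> s1 -0-> s1 -2-> s1 -1-> s1 -0-> s1 -2-> s1 -2-> s1 -0-> s1 -2-> s1  → end s1, rejected
w2: Trace: s3 -0-> s2 -1-> s5 -0-> s3 -2-> s5 -2-> s1 -0-> s1 -0-> s1 -2-> s1  → end s1, rejected
w3: Trace: s3 -2-> s5 -0-> s3 -2-> s5 -0-> s3 -1-> s1 -2-> s1 -0-> s1 -0-> s1  → end s1, rejected
w4: Trace: s3 -0-> s2 -0-> s2 -0-> s2 -1-> s5 -0-> s3 -2-> s5 -0-> s3 -2-> s5  → end s5, rejected
w5: Trace: s3 -2-> s5 -2-> s1 -0-> s1 -1-> s1 -1-> s1 -0-> s1 -1-> s1 -0-> s1  → end s1, rejected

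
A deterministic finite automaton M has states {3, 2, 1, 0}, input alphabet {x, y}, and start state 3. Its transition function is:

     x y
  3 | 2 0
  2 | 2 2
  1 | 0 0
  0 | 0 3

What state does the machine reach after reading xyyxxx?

start at 3
read 'x': 3 → 2
read 'y': 2 → 2
read 'y': 2 → 2
read 'x': 2 → 2
read 'x': 2 → 2
read 'x': 2 → 2

2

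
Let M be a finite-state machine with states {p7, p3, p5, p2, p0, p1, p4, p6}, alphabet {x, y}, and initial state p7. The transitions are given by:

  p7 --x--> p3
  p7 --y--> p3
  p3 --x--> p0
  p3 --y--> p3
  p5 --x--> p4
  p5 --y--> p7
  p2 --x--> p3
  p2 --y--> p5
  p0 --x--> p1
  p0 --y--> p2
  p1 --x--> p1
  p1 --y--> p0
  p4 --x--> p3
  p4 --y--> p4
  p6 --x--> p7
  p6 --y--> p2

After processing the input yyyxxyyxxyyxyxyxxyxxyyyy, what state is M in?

p7

Trace: p7 -y-> p3 -y-> p3 -y-> p3 -x-> p0 -x-> p1 -y-> p0 -y-> p2 -x-> p3 -x-> p0 -y-> p2 -y-> p5 -x-> p4 -y-> p4 -x-> p3 -y-> p3 -x-> p0 -x-> p1 -y-> p0 -x-> p1 -x-> p1 -y-> p0 -y-> p2 -y-> p5 -y-> p7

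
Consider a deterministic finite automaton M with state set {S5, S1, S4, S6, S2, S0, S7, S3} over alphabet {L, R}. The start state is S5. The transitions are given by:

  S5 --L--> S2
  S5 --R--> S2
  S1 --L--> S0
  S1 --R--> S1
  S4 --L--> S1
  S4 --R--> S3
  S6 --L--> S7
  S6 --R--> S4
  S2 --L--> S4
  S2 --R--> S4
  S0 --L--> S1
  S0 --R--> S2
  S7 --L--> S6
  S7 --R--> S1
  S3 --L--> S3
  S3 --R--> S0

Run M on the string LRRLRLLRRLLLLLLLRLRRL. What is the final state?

S1

start at S5
read 'L': S5 → S2
read 'R': S2 → S4
read 'R': S4 → S3
read 'L': S3 → S3
read 'R': S3 → S0
read 'L': S0 → S1
read 'L': S1 → S0
read 'R': S0 → S2
read 'R': S2 → S4
read 'L': S4 → S1
read 'L': S1 → S0
read 'L': S0 → S1
read 'L': S1 → S0
read 'L': S0 → S1
read 'L': S1 → S0
read 'L': S0 → S1
read 'R': S1 → S1
read 'L': S1 → S0
read 'R': S0 → S2
read 'R': S2 → S4
read 'L': S4 → S1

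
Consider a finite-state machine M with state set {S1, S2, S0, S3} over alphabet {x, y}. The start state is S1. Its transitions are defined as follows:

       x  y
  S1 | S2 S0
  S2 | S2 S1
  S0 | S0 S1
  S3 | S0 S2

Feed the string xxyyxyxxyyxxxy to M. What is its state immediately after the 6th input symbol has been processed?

Trace: S1 -x-> S2 -x-> S2 -y-> S1 -y-> S0 -x-> S0 -y-> S1
After 6 symbols: S1.

S1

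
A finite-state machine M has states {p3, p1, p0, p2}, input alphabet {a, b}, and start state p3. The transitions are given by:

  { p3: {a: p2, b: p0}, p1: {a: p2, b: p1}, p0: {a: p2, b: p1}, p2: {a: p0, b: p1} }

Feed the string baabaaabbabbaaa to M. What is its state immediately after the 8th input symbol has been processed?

p3 → p0 → p2 → p0 → p1 → p2 → p0 → p2 → p1
After 8 symbols: p1.

p1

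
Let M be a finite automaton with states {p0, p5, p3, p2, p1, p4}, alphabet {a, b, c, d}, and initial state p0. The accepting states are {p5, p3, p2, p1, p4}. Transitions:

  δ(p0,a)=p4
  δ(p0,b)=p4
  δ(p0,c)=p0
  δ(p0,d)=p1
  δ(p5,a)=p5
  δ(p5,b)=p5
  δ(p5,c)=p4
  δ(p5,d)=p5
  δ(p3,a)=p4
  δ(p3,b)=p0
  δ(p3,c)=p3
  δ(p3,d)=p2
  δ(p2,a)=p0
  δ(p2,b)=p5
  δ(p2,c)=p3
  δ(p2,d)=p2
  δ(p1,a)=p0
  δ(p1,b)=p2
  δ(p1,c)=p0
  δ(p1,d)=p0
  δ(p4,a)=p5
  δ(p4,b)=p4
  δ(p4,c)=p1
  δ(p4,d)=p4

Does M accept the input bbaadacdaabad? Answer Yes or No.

Yes

Trace: p0 -b-> p4 -b-> p4 -a-> p5 -a-> p5 -d-> p5 -a-> p5 -c-> p4 -d-> p4 -a-> p5 -a-> p5 -b-> p5 -a-> p5 -d-> p5
End state p5 is accepting.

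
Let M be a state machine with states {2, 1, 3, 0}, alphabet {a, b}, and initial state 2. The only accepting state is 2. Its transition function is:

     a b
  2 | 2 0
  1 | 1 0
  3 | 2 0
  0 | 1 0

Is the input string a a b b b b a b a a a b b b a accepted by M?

Trace: 2 -a-> 2 -a-> 2 -b-> 0 -b-> 0 -b-> 0 -b-> 0 -a-> 1 -b-> 0 -a-> 1 -a-> 1 -a-> 1 -b-> 0 -b-> 0 -b-> 0 -a-> 1
End state 1 is not accepting.

No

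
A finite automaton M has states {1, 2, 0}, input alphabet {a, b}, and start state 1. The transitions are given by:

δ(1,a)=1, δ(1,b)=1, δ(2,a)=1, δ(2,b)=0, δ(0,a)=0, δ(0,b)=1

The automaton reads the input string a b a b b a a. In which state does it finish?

1

1 → 1 → 1 → 1 → 1 → 1 → 1 → 1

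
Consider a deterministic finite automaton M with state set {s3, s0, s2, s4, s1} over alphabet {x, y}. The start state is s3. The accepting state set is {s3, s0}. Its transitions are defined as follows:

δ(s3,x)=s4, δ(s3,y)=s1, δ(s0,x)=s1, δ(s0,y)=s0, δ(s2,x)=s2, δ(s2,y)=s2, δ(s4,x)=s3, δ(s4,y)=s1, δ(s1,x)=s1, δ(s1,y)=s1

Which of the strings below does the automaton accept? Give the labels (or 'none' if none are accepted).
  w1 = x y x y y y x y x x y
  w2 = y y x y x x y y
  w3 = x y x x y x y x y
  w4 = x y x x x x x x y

none

w1:
  start at s3
  read 'x': s3 → s4
  read 'y': s4 → s1
  read 'x': s1 → s1
  read 'y': s1 → s1
  read 'y': s1 → s1
  read 'y': s1 → s1
  read 'x': s1 → s1
  read 'y': s1 → s1
  read 'x': s1 → s1
  read 'x': s1 → s1
  read 'y': s1 → s1
  end s1, rejected
w2:
  start at s3
  read 'y': s3 → s1
  read 'y': s1 → s1
  read 'x': s1 → s1
  read 'y': s1 → s1
  read 'x': s1 → s1
  read 'x': s1 → s1
  read 'y': s1 → s1
  read 'y': s1 → s1
  end s1, rejected
w3:
  start at s3
  read 'x': s3 → s4
  read 'y': s4 → s1
  read 'x': s1 → s1
  read 'x': s1 → s1
  read 'y': s1 → s1
  read 'x': s1 → s1
  read 'y': s1 → s1
  read 'x': s1 → s1
  read 'y': s1 → s1
  end s1, rejected
w4:
  start at s3
  read 'x': s3 → s4
  read 'y': s4 → s1
  read 'x': s1 → s1
  read 'x': s1 → s1
  read 'x': s1 → s1
  read 'x': s1 → s1
  read 'x': s1 → s1
  read 'x': s1 → s1
  read 'y': s1 → s1
  end s1, rejected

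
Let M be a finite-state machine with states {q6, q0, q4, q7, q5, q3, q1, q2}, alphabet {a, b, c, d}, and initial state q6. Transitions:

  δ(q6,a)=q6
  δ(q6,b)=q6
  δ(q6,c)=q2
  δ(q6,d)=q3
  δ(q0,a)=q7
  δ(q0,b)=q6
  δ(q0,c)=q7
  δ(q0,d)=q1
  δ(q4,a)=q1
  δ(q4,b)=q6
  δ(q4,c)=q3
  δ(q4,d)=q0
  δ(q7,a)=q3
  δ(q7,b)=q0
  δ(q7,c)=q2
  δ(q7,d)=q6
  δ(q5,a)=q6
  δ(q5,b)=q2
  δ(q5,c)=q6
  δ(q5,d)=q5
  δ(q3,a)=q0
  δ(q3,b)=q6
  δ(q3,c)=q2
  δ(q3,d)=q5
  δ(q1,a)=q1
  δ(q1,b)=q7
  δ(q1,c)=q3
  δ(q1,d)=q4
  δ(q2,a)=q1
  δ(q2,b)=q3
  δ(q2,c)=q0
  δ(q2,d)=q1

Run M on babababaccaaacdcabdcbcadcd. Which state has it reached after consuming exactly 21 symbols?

q3

q6 → q6 → q6 → q6 → q6 → q6 → q6 → q6 → q6 → q2 → q0 → q7 → q3 → q0 → q7 → q6 → q2 → q1 → q7 → q6 → q2 → q3
After 21 symbols: q3.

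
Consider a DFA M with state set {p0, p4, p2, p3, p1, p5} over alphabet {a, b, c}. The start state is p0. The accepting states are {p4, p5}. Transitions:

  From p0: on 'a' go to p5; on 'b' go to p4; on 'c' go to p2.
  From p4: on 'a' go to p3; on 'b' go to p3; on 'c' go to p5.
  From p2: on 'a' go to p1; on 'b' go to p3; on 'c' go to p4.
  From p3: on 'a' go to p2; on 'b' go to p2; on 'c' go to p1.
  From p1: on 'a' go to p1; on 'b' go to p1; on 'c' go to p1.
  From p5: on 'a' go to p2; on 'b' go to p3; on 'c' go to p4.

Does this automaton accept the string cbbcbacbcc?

No

start at p0
read 'c': p0 → p2
read 'b': p2 → p3
read 'b': p3 → p2
read 'c': p2 → p4
read 'b': p4 → p3
read 'a': p3 → p2
read 'c': p2 → p4
read 'b': p4 → p3
read 'c': p3 → p1
read 'c': p1 → p1
End state p1 is not accepting.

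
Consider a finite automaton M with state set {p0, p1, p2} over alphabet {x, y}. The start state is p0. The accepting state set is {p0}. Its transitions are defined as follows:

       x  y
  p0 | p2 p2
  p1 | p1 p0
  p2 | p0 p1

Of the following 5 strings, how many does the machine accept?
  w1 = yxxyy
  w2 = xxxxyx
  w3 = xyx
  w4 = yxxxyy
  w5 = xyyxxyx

w1: Trace: p0 -y-> p2 -x-> p0 -x-> p2 -y-> p1 -y-> p0  → end p0, accepted
w2: Trace: p0 -x-> p2 -x-> p0 -x-> p2 -x-> p0 -y-> p2 -x-> p0  → end p0, accepted
w3: Trace: p0 -x-> p2 -y-> p1 -x-> p1  → end p1, rejected
w4: Trace: p0 -y-> p2 -x-> p0 -x-> p2 -x-> p0 -y-> p2 -y-> p1  → end p1, rejected
w5: Trace: p0 -x-> p2 -y-> p1 -y-> p0 -x-> p2 -x-> p0 -y-> p2 -x-> p0  → end p0, accepted

3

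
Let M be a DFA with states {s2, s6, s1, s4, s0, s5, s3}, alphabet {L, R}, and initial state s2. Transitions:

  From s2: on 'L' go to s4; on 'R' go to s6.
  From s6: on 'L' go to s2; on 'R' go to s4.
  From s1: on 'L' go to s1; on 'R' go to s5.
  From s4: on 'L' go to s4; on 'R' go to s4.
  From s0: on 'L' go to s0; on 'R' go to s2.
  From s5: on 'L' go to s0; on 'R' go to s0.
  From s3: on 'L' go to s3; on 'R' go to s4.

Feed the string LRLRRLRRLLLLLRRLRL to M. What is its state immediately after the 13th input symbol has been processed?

s4

s2 → s4 → s4 → s4 → s4 → s4 → s4 → s4 → s4 → s4 → s4 → s4 → s4 → s4
After 13 symbols: s4.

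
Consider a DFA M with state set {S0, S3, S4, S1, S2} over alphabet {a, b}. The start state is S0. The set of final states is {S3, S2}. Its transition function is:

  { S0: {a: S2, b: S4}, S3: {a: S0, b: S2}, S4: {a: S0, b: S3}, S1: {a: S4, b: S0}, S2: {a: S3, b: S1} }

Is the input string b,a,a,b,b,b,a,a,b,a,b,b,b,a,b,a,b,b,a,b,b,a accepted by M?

start at S0
read 'b': S0 → S4
read 'a': S4 → S0
read 'a': S0 → S2
read 'b': S2 → S1
read 'b': S1 → S0
read 'b': S0 → S4
read 'a': S4 → S0
read 'a': S0 → S2
read 'b': S2 → S1
read 'a': S1 → S4
read 'b': S4 → S3
read 'b': S3 → S2
read 'b': S2 → S1
read 'a': S1 → S4
read 'b': S4 → S3
read 'a': S3 → S0
read 'b': S0 → S4
read 'b': S4 → S3
read 'a': S3 → S0
read 'b': S0 → S4
read 'b': S4 → S3
read 'a': S3 → S0
End state S0 is not accepting.

No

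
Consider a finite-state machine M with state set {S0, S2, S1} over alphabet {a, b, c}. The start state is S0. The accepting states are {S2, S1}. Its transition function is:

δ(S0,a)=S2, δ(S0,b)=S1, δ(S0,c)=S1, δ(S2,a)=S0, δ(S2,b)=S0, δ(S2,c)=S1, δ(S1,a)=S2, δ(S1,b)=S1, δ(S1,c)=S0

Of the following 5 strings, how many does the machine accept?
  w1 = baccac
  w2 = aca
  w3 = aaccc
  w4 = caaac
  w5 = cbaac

w1:
  start at S0
  read 'b': S0 → S1
  read 'a': S1 → S2
  read 'c': S2 → S1
  read 'c': S1 → S0
  read 'a': S0 → S2
  read 'c': S2 → S1
  end S1, accepted
w2:
  start at S0
  read 'a': S0 → S2
  read 'c': S2 → S1
  read 'a': S1 → S2
  end S2, accepted
w3:
  start at S0
  read 'a': S0 → S2
  read 'a': S2 → S0
  read 'c': S0 → S1
  read 'c': S1 → S0
  read 'c': S0 → S1
  end S1, accepted
w4:
  start at S0
  read 'c': S0 → S1
  read 'a': S1 → S2
  read 'a': S2 → S0
  read 'a': S0 → S2
  read 'c': S2 → S1
  end S1, accepted
w5:
  start at S0
  read 'c': S0 → S1
  read 'b': S1 → S1
  read 'a': S1 → S2
  read 'a': S2 → S0
  read 'c': S0 → S1
  end S1, accepted

5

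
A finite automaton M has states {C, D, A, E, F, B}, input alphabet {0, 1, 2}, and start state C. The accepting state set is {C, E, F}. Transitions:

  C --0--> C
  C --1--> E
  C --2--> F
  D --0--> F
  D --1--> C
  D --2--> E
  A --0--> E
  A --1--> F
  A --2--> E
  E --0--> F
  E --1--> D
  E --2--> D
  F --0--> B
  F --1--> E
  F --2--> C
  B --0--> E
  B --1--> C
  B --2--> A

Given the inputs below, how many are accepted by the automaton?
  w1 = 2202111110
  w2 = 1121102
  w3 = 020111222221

2

w1:
  start at C
  read '2': C → F
  read '2': F → C
  read '0': C → C
  read '2': C → F
  read '1': F → E
  read '1': E → D
  read '1': D → C
  read '1': C → E
  read '1': E → D
  read '0': D → F
  end F, accepted
w2:
  start at C
  read '1': C → E
  read '1': E → D
  read '2': D → E
  read '1': E → D
  read '1': D → C
  read '0': C → C
  read '2': C → F
  end F, accepted
w3:
  start at C
  read '0': C → C
  read '2': C → F
  read '0': F → B
  read '1': B → C
  read '1': C → E
  read '1': E → D
  read '2': D → E
  read '2': E → D
  read '2': D → E
  read '2': E → D
  read '2': D → E
  read '1': E → D
  end D, rejected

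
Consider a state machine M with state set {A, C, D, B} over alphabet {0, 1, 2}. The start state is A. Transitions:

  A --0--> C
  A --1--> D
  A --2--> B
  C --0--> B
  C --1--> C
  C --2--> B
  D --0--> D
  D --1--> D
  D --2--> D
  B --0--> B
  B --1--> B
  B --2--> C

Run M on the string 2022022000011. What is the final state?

Trace: A -2-> B -0-> B -2-> C -2-> B -0-> B -2-> C -2-> B -0-> B -0-> B -0-> B -0-> B -1-> B -1-> B

B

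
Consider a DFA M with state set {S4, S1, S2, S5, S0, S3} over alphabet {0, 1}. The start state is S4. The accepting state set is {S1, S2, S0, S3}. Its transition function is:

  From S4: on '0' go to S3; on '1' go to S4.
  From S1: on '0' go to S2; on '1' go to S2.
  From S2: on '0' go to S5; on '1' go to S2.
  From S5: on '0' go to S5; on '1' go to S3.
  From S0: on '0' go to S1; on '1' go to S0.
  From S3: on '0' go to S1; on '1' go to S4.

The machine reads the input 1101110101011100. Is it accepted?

S4 → S4 → S4 → S3 → S4 → S4 → S4 → S3 → S4 → S3 → S4 → S3 → S4 → S4 → S4 → S3 → S1
End state S1 is accepting.

Yes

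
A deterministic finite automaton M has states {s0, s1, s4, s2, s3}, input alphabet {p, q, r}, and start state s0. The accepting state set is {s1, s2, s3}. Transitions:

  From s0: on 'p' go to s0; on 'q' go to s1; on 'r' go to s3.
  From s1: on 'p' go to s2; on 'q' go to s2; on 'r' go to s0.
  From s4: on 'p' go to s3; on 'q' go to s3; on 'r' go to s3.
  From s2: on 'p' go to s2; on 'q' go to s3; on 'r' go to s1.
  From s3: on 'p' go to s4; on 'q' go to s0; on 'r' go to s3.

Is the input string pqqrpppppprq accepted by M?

s0 → s0 → s1 → s2 → s1 → s2 → s2 → s2 → s2 → s2 → s2 → s1 → s2
End state s2 is accepting.

Yes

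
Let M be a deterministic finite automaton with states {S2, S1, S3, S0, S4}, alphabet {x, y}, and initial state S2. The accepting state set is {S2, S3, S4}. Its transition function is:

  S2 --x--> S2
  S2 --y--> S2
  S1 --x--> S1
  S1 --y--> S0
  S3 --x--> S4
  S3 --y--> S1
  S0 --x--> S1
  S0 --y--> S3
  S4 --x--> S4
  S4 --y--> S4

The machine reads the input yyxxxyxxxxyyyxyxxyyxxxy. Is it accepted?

Yes

S2 → S2 → S2 → S2 → S2 → S2 → S2 → S2 → S2 → S2 → S2 → S2 → S2 → S2 → S2 → S2 → S2 → S2 → S2 → S2 → S2 → S2 → S2 → S2
End state S2 is accepting.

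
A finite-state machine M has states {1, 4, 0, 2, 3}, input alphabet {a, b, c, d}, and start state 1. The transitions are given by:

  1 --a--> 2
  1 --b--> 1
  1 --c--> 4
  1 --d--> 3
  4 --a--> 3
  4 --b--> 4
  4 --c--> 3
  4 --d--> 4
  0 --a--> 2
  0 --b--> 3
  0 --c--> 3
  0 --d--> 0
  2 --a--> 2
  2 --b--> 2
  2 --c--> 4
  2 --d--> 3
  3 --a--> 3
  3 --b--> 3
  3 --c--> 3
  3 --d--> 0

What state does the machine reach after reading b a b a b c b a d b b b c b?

3

1 → 1 → 2 → 2 → 2 → 2 → 4 → 4 → 3 → 0 → 3 → 3 → 3 → 3 → 3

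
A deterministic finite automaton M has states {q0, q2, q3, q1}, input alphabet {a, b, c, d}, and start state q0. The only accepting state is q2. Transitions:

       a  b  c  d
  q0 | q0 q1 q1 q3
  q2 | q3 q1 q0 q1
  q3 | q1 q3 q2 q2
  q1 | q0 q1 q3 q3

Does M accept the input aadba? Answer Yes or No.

Trace: q0 -a-> q0 -a-> q0 -d-> q3 -b-> q3 -a-> q1
End state q1 is not accepting.

No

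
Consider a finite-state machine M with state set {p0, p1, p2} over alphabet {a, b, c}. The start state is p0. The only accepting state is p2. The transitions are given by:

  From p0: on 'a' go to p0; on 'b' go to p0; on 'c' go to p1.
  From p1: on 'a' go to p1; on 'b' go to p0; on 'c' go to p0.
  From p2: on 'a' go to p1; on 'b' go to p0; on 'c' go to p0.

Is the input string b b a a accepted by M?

Trace: p0 -b-> p0 -b-> p0 -a-> p0 -a-> p0
End state p0 is not accepting.

No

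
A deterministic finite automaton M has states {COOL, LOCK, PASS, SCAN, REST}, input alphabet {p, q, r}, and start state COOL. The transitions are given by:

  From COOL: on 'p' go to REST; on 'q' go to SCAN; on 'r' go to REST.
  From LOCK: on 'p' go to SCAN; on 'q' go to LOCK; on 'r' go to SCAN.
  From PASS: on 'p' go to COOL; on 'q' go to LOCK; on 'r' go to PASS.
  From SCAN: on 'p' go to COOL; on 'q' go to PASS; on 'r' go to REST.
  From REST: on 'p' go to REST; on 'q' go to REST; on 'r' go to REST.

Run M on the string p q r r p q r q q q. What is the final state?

REST

start at COOL
read 'p': COOL → REST
read 'q': REST → REST
read 'r': REST → REST
read 'r': REST → REST
read 'p': REST → REST
read 'q': REST → REST
read 'r': REST → REST
read 'q': REST → REST
read 'q': REST → REST
read 'q': REST → REST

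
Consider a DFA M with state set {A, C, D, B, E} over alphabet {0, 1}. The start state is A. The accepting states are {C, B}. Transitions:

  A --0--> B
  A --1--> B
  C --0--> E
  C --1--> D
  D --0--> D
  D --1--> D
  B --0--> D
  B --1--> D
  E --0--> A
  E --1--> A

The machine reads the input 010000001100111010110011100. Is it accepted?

No

start at A
read '0': A → B
read '1': B → D
read '0': D → D
read '0': D → D
read '0': D → D
read '0': D → D
read '0': D → D
read '0': D → D
read '1': D → D
read '1': D → D
read '0': D → D
read '0': D → D
read '1': D → D
read '1': D → D
read '1': D → D
read '0': D → D
read '1': D → D
read '0': D → D
read '1': D → D
read '1': D → D
read '0': D → D
read '0': D → D
read '1': D → D
read '1': D → D
read '1': D → D
read '0': D → D
read '0': D → D
End state D is not accepting.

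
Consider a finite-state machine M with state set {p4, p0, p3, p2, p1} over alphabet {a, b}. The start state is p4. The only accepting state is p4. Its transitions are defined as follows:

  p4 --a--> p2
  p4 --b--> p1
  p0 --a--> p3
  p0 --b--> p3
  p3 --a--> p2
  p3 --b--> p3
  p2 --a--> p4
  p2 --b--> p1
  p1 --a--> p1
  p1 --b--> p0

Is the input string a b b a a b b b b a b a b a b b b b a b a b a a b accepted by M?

No

start at p4
read 'a': p4 → p2
read 'b': p2 → p1
read 'b': p1 → p0
read 'a': p0 → p3
read 'a': p3 → p2
read 'b': p2 → p1
read 'b': p1 → p0
read 'b': p0 → p3
read 'b': p3 → p3
read 'a': p3 → p2
read 'b': p2 → p1
read 'a': p1 → p1
read 'b': p1 → p0
read 'a': p0 → p3
read 'b': p3 → p3
read 'b': p3 → p3
read 'b': p3 → p3
read 'b': p3 → p3
read 'a': p3 → p2
read 'b': p2 → p1
read 'a': p1 → p1
read 'b': p1 → p0
read 'a': p0 → p3
read 'a': p3 → p2
read 'b': p2 → p1
End state p1 is not accepting.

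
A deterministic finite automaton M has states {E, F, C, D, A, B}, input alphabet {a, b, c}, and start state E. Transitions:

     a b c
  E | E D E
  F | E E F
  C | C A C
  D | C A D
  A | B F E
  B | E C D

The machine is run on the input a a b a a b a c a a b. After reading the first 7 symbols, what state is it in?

B

Trace: E -a-> E -a-> E -b-> D -a-> C -a-> C -b-> A -a-> B
After 7 symbols: B.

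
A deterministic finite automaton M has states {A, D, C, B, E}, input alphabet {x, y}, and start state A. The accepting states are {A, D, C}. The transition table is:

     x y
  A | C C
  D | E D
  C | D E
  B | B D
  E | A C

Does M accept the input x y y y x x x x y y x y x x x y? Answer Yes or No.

Yes

A → C → E → C → E → A → C → D → E → C → E → A → C → D → E → A → C
End state C is accepting.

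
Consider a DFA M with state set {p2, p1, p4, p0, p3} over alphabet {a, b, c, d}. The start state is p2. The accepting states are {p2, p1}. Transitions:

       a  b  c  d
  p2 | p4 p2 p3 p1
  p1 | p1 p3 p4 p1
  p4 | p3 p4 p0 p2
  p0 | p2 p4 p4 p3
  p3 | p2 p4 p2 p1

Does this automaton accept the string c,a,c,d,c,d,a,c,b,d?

Yes

start at p2
read 'c': p2 → p3
read 'a': p3 → p2
read 'c': p2 → p3
read 'd': p3 → p1
read 'c': p1 → p4
read 'd': p4 → p2
read 'a': p2 → p4
read 'c': p4 → p0
read 'b': p0 → p4
read 'd': p4 → p2
End state p2 is accepting.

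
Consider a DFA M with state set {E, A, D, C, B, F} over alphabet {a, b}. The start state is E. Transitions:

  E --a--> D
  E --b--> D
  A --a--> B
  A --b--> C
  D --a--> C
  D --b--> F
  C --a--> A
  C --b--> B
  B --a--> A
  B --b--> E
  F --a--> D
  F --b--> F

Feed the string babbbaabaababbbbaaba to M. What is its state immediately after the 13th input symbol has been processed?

E → D → C → B → E → D → C → A → C → A → B → E → D → F
After 13 symbols: F.

F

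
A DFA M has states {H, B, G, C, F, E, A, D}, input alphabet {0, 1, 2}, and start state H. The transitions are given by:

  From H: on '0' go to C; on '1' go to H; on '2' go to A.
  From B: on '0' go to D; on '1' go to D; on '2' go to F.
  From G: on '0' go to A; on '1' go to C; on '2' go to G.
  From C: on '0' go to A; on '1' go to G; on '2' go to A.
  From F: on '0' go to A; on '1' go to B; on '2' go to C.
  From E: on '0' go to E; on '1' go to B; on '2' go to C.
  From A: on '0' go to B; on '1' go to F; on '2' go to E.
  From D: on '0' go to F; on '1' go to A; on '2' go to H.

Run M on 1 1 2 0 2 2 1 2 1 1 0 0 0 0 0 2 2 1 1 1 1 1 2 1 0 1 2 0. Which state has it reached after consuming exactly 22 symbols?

G

H → H → H → A → B → F → C → G → G → C → G → A → B → D → F → A → E → C → G → C → G → C → G
After 22 symbols: G.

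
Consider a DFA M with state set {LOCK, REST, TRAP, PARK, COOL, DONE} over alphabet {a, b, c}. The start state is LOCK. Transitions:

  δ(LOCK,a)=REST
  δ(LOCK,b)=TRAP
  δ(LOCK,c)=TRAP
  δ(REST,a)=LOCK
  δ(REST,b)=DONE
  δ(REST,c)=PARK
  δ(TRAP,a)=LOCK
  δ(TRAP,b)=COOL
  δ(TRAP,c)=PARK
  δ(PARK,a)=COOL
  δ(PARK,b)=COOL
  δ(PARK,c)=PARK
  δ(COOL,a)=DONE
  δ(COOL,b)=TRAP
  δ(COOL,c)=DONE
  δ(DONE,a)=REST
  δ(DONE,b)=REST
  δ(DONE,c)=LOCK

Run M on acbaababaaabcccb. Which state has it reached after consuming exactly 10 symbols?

LOCK → REST → PARK → COOL → DONE → REST → DONE → REST → DONE → REST → LOCK
After 10 symbols: LOCK.

LOCK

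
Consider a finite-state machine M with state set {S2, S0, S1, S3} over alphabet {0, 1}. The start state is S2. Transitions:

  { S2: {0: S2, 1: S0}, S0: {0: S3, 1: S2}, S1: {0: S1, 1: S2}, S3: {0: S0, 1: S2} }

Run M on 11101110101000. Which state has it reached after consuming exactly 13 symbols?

S2

Trace: S2 -1-> S0 -1-> S2 -1-> S0 -0-> S3 -1-> S2 -1-> S0 -1-> S2 -0-> S2 -1-> S0 -0-> S3 -1-> S2 -0-> S2 -0-> S2
After 13 symbols: S2.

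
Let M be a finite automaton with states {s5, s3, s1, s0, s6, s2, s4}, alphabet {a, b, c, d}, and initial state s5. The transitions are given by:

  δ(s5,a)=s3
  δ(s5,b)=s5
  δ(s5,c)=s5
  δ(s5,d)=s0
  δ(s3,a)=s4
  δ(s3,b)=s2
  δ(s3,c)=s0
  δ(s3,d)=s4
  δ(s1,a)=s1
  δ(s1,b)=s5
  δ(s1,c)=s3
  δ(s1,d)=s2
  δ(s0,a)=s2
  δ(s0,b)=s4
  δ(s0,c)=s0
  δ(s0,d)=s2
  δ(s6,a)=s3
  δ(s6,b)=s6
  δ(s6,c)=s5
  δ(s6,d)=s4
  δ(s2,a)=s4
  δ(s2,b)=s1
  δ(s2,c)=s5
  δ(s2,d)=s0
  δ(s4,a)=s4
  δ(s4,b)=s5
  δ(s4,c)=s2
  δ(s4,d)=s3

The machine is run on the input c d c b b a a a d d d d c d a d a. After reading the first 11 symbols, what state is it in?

s3

Trace: s5 -c-> s5 -d-> s0 -c-> s0 -b-> s4 -b-> s5 -a-> s3 -a-> s4 -a-> s4 -d-> s3 -d-> s4 -d-> s3
After 11 symbols: s3.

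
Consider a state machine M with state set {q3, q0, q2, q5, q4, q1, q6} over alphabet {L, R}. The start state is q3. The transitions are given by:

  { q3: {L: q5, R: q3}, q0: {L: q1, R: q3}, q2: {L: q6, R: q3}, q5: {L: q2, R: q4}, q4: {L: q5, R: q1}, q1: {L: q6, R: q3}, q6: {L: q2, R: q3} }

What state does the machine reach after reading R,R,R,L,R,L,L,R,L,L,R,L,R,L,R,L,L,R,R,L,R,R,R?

q3 → q3 → q3 → q3 → q5 → q4 → q5 → q2 → q3 → q5 → q2 → q3 → q5 → q4 → q5 → q4 → q5 → q2 → q3 → q3 → q5 → q4 → q1 → q3

q3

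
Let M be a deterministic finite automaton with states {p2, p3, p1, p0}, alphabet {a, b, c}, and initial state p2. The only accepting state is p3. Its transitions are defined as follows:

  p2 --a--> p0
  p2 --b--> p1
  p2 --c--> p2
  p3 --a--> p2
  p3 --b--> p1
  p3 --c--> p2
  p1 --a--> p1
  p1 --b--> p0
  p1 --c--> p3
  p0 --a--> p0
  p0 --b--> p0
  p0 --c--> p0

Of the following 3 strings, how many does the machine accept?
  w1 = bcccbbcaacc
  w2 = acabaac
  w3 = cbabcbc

w1: Trace: p2 -b-> p1 -c-> p3 -c-> p2 -c-> p2 -b-> p1 -b-> p0 -c-> p0 -a-> p0 -a-> p0 -c-> p0 -c-> p0  → end p0, rejected
w2: Trace: p2 -a-> p0 -c-> p0 -a-> p0 -b-> p0 -a-> p0 -a-> p0 -c-> p0  → end p0, rejected
w3: Trace: p2 -c-> p2 -b-> p1 -a-> p1 -b-> p0 -c-> p0 -b-> p0 -c-> p0  → end p0, rejected

0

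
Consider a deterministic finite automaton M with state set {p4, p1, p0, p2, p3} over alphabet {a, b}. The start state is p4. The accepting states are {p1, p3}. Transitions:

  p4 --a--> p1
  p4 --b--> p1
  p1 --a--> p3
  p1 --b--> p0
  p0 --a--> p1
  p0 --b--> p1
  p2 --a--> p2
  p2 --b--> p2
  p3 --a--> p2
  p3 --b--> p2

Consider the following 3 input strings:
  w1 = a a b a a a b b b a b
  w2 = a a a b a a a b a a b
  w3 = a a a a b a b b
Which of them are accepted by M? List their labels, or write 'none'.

w1:
  start at p4
  read 'a': p4 → p1
  read 'a': p1 → p3
  read 'b': p3 → p2
  read 'a': p2 → p2
  read 'a': p2 → p2
  read 'a': p2 → p2
  read 'b': p2 → p2
  read 'b': p2 → p2
  read 'b': p2 → p2
  read 'a': p2 → p2
  read 'b': p2 → p2
  end p2, rejected
w2:
  start at p4
  read 'a': p4 → p1
  read 'a': p1 → p3
  read 'a': p3 → p2
  read 'b': p2 → p2
  read 'a': p2 → p2
  read 'a': p2 → p2
  read 'a': p2 → p2
  read 'b': p2 → p2
  read 'a': p2 → p2
  read 'a': p2 → p2
  read 'b': p2 → p2
  end p2, rejected
w3:
  start at p4
  read 'a': p4 → p1
  read 'a': p1 → p3
  read 'a': p3 → p2
  read 'a': p2 → p2
  read 'b': p2 → p2
  read 'a': p2 → p2
  read 'b': p2 → p2
  read 'b': p2 → p2
  end p2, rejected

none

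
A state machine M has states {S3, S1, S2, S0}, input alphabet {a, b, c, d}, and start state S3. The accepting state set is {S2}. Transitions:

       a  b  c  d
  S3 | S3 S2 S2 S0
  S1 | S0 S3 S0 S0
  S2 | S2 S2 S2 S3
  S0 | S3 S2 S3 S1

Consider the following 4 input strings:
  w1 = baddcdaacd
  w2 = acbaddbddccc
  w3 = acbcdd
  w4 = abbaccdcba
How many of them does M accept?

w1: Trace: S3 -b-> S2 -a-> S2 -d-> S3 -d-> S0 -c-> S3 -d-> S0 -a-> S3 -a-> S3 -c-> S2 -d-> S3  → end S3, rejected
w2: Trace: S3 -a-> S3 -c-> S2 -b-> S2 -a-> S2 -d-> S3 -d-> S0 -b-> S2 -d-> S3 -d-> S0 -c-> S3 -c-> S2 -c-> S2  → end S2, accepted
w3: Trace: S3 -a-> S3 -c-> S2 -b-> S2 -c-> S2 -d-> S3 -d-> S0  → end S0, rejected
w4: Trace: S3 -a-> S3 -b-> S2 -b-> S2 -a-> S2 -c-> S2 -c-> S2 -d-> S3 -c-> S2 -b-> S2 -a-> S2  → end S2, accepted

2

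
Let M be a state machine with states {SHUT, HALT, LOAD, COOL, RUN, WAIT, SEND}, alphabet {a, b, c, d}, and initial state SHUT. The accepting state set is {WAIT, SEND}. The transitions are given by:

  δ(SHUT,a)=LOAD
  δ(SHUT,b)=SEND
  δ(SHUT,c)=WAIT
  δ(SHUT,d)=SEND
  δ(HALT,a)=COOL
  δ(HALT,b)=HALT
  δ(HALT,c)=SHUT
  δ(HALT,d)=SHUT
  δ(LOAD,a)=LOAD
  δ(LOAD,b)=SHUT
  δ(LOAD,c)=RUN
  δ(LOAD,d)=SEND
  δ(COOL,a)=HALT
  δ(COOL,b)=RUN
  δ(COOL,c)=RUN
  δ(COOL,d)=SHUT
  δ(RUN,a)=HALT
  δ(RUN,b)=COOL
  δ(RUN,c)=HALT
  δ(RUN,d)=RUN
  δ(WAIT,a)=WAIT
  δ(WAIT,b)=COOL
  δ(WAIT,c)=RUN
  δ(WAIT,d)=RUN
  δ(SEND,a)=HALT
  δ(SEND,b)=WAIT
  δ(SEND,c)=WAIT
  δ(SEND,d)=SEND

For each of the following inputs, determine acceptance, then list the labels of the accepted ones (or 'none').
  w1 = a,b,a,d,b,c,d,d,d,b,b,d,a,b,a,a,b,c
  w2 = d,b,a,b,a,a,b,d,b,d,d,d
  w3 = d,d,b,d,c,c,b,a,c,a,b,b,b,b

w2

w1:
  start at SHUT
  read 'a': SHUT → LOAD
  read 'b': LOAD → SHUT
  read 'a': SHUT → LOAD
  read 'd': LOAD → SEND
  read 'b': SEND → WAIT
  read 'c': WAIT → RUN
  read 'd': RUN → RUN
  read 'd': RUN → RUN
  read 'd': RUN → RUN
  read 'b': RUN → COOL
  read 'b': COOL → RUN
  read 'd': RUN → RUN
  read 'a': RUN → HALT
  read 'b': HALT → HALT
  read 'a': HALT → COOL
  read 'a': COOL → HALT
  read 'b': HALT → HALT
  read 'c': HALT → SHUT
  end SHUT, rejected
w2:
  start at SHUT
  read 'd': SHUT → SEND
  read 'b': SEND → WAIT
  read 'a': WAIT → WAIT
  read 'b': WAIT → COOL
  read 'a': COOL → HALT
  read 'a': HALT → COOL
  read 'b': COOL → RUN
  read 'd': RUN → RUN
  read 'b': RUN → COOL
  read 'd': COOL → SHUT
  read 'd': SHUT → SEND
  read 'd': SEND → SEND
  end SEND, accepted
w3:
  start at SHUT
  read 'd': SHUT → SEND
  read 'd': SEND → SEND
  read 'b': SEND → WAIT
  read 'd': WAIT → RUN
  read 'c': RUN → HALT
  read 'c': HALT → SHUT
  read 'b': SHUT → SEND
  read 'a': SEND → HALT
  read 'c': HALT → SHUT
  read 'a': SHUT → LOAD
  read 'b': LOAD → SHUT
  read 'b': SHUT → SEND
  read 'b': SEND → WAIT
  read 'b': WAIT → COOL
  end COOL, rejected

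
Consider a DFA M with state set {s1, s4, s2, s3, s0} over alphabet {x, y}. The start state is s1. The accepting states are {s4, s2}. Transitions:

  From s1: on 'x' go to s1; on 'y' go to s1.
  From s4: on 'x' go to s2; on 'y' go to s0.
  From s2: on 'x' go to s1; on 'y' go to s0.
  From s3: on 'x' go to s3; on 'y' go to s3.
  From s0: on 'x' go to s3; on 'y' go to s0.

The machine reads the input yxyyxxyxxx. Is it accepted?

No

start at s1
read 'y': s1 → s1
read 'x': s1 → s1
read 'y': s1 → s1
read 'y': s1 → s1
read 'x': s1 → s1
read 'x': s1 → s1
read 'y': s1 → s1
read 'x': s1 → s1
read 'x': s1 → s1
read 'x': s1 → s1
End state s1 is not accepting.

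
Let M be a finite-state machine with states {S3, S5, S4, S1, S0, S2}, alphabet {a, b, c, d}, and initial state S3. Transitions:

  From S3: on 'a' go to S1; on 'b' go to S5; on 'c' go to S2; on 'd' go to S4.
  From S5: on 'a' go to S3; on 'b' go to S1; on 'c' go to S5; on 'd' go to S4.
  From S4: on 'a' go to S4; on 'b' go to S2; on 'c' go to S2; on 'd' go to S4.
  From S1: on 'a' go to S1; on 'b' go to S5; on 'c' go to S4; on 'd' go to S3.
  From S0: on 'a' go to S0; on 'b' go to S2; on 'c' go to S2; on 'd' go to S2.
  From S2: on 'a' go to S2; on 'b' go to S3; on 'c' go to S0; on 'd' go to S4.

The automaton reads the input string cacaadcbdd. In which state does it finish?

start at S3
read 'c': S3 → S2
read 'a': S2 → S2
read 'c': S2 → S0
read 'a': S0 → S0
read 'a': S0 → S0
read 'd': S0 → S2
read 'c': S2 → S0
read 'b': S0 → S2
read 'd': S2 → S4
read 'd': S4 → S4

S4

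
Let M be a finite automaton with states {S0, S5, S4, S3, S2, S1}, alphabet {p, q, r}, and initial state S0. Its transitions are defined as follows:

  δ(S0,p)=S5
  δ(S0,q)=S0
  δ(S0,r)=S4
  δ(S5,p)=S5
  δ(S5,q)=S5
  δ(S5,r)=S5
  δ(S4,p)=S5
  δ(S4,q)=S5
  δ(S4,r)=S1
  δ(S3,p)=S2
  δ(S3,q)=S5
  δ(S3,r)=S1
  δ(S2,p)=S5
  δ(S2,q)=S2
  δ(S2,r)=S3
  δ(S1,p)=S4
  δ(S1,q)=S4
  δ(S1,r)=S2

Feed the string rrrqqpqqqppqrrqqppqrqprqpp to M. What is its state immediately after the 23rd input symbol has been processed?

S5

S0 → S4 → S1 → S2 → S2 → S2 → S5 → S5 → S5 → S5 → S5 → S5 → S5 → S5 → S5 → S5 → S5 → S5 → S5 → S5 → S5 → S5 → S5 → S5
After 23 symbols: S5.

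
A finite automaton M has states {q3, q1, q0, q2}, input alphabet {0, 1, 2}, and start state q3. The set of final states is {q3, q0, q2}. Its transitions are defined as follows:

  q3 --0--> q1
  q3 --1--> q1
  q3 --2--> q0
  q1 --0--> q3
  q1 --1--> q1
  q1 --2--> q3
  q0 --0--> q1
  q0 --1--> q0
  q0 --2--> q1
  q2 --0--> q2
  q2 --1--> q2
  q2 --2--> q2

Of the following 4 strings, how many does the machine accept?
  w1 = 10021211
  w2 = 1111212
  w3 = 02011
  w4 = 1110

2

w1: Trace: q3 -1-> q1 -0-> q3 -0-> q1 -2-> q3 -1-> q1 -2-> q3 -1-> q1 -1-> q1  → end q1, rejected
w2: Trace: q3 -1-> q1 -1-> q1 -1-> q1 -1-> q1 -2-> q3 -1-> q1 -2-> q3  → end q3, accepted
w3: Trace: q3 -0-> q1 -2-> q3 -0-> q1 -1-> q1 -1-> q1  → end q1, rejected
w4: Trace: q3 -1-> q1 -1-> q1 -1-> q1 -0-> q3  → end q3, accepted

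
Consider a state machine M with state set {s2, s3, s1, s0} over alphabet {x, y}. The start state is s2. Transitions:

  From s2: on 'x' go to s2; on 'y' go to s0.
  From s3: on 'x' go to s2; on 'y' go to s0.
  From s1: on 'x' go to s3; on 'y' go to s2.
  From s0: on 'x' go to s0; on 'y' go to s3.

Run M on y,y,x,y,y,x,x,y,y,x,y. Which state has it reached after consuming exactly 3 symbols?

s2 → s0 → s3 → s2
After 3 symbols: s2.

s2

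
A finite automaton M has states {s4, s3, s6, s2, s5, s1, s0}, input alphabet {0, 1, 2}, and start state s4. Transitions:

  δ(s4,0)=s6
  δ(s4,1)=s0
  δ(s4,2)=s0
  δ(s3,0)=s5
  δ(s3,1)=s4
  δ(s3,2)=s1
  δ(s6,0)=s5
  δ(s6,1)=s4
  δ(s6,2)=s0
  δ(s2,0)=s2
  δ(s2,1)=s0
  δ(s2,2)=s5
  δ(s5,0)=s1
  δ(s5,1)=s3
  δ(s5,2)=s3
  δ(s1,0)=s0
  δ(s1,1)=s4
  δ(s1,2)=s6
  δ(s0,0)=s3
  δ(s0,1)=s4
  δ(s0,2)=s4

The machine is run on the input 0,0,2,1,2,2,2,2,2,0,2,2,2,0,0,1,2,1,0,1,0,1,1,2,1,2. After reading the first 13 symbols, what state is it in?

s4 → s6 → s5 → s3 → s4 → s0 → s4 → s0 → s4 → s0 → s3 → s1 → s6 → s0
After 13 symbols: s0.

s0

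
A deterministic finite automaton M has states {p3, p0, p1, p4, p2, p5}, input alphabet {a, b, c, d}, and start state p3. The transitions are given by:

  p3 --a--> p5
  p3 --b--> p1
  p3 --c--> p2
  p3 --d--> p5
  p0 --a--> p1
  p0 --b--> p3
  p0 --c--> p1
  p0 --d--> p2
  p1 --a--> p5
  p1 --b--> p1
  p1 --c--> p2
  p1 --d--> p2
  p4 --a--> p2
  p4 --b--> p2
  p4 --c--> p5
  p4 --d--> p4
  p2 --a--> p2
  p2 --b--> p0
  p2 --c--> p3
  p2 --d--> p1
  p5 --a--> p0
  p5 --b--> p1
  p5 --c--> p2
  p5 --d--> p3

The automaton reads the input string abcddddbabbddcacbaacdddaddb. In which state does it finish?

start at p3
read 'a': p3 → p5
read 'b': p5 → p1
read 'c': p1 → p2
read 'd': p2 → p1
read 'd': p1 → p2
read 'd': p2 → p1
read 'd': p1 → p2
read 'b': p2 → p0
read 'a': p0 → p1
read 'b': p1 → p1
read 'b': p1 → p1
read 'd': p1 → p2
read 'd': p2 → p1
read 'c': p1 → p2
read 'a': p2 → p2
read 'c': p2 → p3
read 'b': p3 → p1
read 'a': p1 → p5
read 'a': p5 → p0
read 'c': p0 → p1
read 'd': p1 → p2
read 'd': p2 → p1
read 'd': p1 → p2
read 'a': p2 → p2
read 'd': p2 → p1
read 'd': p1 → p2
read 'b': p2 → p0

p0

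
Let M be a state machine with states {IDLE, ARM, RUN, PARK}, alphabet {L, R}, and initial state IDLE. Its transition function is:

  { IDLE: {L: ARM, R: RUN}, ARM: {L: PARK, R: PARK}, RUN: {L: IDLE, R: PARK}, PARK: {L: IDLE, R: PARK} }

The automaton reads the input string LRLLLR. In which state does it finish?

PARK

Trace: IDLE -L-> ARM -R-> PARK -L-> IDLE -L-> ARM -L-> PARK -R-> PARK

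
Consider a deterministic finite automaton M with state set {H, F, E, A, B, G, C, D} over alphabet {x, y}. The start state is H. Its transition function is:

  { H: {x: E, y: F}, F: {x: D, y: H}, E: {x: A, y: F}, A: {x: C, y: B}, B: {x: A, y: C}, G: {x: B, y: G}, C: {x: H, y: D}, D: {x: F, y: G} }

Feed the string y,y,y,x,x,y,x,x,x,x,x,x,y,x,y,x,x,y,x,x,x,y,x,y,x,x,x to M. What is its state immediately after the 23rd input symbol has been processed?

Trace: H -y-> F -y-> H -y-> F -x-> D -x-> F -y-> H -x-> E -x-> A -x-> C -x-> H -x-> E -x-> A -y-> B -x-> A -y-> B -x-> A -x-> C -y-> D -x-> F -x-> D -x-> F -y-> H -x-> E
After 23 symbols: E.

E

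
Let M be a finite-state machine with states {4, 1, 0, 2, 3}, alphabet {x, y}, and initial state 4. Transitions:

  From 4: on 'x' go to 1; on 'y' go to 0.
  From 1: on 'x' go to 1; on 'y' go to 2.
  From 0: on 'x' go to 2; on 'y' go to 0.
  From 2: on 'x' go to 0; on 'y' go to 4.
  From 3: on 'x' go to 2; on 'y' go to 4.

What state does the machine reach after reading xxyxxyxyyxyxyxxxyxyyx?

1

4 → 1 → 1 → 2 → 0 → 2 → 4 → 1 → 2 → 4 → 1 → 2 → 0 → 0 → 2 → 0 → 2 → 4 → 1 → 2 → 4 → 1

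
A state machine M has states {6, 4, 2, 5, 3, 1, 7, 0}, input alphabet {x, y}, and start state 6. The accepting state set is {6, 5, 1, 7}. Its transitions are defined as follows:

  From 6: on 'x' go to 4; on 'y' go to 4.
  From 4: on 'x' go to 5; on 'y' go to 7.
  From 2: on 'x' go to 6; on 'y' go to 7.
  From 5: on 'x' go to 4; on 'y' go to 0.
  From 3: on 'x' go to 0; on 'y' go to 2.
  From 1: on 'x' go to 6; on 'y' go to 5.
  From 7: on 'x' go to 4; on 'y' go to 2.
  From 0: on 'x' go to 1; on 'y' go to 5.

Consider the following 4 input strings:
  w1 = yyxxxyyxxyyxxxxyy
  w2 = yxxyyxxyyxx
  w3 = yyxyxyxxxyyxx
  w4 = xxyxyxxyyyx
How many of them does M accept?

1

w1: Trace: 6 -y-> 4 -y-> 7 -x-> 4 -x-> 5 -x-> 4 -y-> 7 -y-> 2 -x-> 6 -x-> 4 -y-> 7 -y-> 2 -x-> 6 -x-> 4 -x-> 5 -x-> 4 -y-> 7 -y-> 2  → end 2, rejected
w2: Trace: 6 -y-> 4 -x-> 5 -x-> 4 -y-> 7 -y-> 2 -x-> 6 -x-> 4 -y-> 7 -y-> 2 -x-> 6 -x-> 4  → end 4, rejected
w3: Trace: 6 -y-> 4 -y-> 7 -x-> 4 -y-> 7 -x-> 4 -y-> 7 -x-> 4 -x-> 5 -x-> 4 -y-> 7 -y-> 2 -x-> 6 -x-> 4  → end 4, rejected
w4: Trace: 6 -x-> 4 -x-> 5 -y-> 0 -x-> 1 -y-> 5 -x-> 4 -x-> 5 -y-> 0 -y-> 5 -y-> 0 -x-> 1  → end 1, accepted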